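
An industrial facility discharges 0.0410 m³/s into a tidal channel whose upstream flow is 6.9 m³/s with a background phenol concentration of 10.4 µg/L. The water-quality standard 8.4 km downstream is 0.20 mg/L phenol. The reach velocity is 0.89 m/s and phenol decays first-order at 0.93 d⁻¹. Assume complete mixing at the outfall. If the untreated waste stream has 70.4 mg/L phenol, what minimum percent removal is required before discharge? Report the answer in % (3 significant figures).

49.2 %

10.4 µg/L = 0.0104 mg/L.
Travel time to the compliance point: t = 8400/0.89 = 9438 s = 0.1092 d; decay factor exp(−0.93·0.1092) = 0.9034.
So the concentration just after mixing may be at most 0.2/0.9034 = 0.2214 mg/L.
Mass balance: 0.2214·6.941 = 0.041·Cₑ + 6.9·0.0104.
Cₑ = (1.537 − 0.07176) / 0.041 = 35.73 mg/L.
Required removal = 1 − 35.73/70.4 = 49.25 %.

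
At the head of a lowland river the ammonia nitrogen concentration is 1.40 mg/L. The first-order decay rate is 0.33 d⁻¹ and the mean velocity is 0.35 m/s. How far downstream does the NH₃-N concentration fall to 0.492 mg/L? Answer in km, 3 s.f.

From C = C₀·e^(−kt), t = ln(C₀/C)/k = ln(1.40/0.492)/0.33 = 1.046/0.33 = 3.169 d.
Distance = v·t = 0.35 m/s × 2.738e+05 s = 9.583e+04 m = 95.83 km.

95.8 km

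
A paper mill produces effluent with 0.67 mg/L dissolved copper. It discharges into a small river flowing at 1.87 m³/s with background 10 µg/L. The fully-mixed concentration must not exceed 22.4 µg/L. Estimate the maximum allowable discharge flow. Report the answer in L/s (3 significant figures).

10 µg/L = 0.01 mg/L.
22.4 µg/L = 0.0224 mg/L.
Mass balance at complete mixing: C_std·(Q_w + Q_r) = Q_w·C_e + Q_r·C_b.
Rearranging, Q_w = Q_r·(C_std − C_b)/(C_e − C_std) = 1.87·(0.0224 − 0.01) / (0.67 − 0.0224) = 0.03581 m³/s.
= 35.81 L/s.

35.8 L/s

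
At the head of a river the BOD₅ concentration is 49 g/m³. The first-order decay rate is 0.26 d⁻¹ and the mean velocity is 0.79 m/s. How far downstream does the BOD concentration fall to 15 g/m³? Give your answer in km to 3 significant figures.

From C = C₀·e^(−kt), t = ln(C₀/C)/k = ln(49/15)/0.26 = 1.184/0.26 = 4.553 d.
Distance = v·t = 0.79 m/s × 3.934e+05 s = 3.108e+05 m = 310.8 km.

311 km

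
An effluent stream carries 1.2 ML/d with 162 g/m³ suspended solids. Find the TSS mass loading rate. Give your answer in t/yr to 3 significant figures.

1.2 ML/d = 0.01389 m³/s.
Mass flux = Q·C = 0.01389 m³/s × 162 g/m³ = 2.25 g/s.
= 2.25 g/s × 31.56 = 71 t/yr.

71.0 t/yr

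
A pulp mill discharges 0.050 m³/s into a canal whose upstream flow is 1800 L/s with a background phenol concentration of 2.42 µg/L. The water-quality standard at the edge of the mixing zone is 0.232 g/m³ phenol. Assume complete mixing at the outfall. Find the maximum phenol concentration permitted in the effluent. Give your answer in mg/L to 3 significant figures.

8.50 mg/L

1800 L/s = 1.8 m³/s.
2.42 µg/L = 0.00242 mg/L.
Mass balance: 0.232·1.85 = 0.05·Cₑ + 1.8·0.00242.
Cₑ = (0.4292 − 0.004356) / 0.05 = 8.497 mg/L.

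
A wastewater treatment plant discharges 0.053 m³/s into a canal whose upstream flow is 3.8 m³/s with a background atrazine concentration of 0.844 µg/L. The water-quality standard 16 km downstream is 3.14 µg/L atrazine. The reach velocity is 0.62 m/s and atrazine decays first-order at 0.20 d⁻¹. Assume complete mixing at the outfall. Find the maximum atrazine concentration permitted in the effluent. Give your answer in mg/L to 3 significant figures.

0.182 mg/L

0.844 µg/L = 0.000844 mg/L.
3.14 µg/L = 0.00314 mg/L.
Travel time to the compliance point: t = 1.6e+04/0.62 = 2.581e+04 s = 0.2987 d; decay factor exp(−0.20·0.2987) = 0.942.
So the concentration just after mixing may be at most 0.00314/0.942 = 0.003333 mg/L.
Mass balance: 0.003333·3.853 = 0.053·Cₑ + 3.8·0.000844.
Cₑ = (0.01284 − 0.003207) / 0.053 = 0.1818 mg/L.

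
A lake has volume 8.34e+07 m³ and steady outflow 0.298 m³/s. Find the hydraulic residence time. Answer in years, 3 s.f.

8.87 yr

Q = 0.298 m³/s × 3.156e+07 s/yr = 9.404e+06 m³/yr.
Hydraulic residence time τ = V/Q = 8.34e+07/9.404e+06 = 8.868 yr.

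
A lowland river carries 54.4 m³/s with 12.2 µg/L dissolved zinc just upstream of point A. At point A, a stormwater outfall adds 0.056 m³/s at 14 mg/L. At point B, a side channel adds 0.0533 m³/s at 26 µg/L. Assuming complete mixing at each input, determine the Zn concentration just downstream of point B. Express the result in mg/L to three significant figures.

12.2 µg/L = 0.0122 mg/L.
After input A: C = (54.4·0.0122 + 0.056·14) / 54.46 = 0.02658 mg/L.
26 µg/L = 0.026 mg/L.
After input B: C = (54.46·0.02658 + 0.0533·0.026) / 54.51 = 0.02658 mg/L.

0.0266 mg/L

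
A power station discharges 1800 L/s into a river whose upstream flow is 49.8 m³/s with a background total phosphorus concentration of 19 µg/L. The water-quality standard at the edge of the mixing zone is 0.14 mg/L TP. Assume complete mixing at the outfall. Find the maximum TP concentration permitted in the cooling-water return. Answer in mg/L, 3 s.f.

3.49 mg/L

1800 L/s = 1.8 m³/s.
19 µg/L = 0.019 mg/L.
Mass balance: 0.14·51.6 = 1.8·Cₑ + 49.8·0.019.
Cₑ = (7.224 − 0.9462) / 1.8 = 3.488 mg/L.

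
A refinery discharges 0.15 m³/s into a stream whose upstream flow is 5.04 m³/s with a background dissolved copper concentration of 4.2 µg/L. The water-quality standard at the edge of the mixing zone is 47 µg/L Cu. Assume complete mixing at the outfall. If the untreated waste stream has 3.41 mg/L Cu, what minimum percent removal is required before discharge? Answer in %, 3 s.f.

56.4 %

4.2 µg/L = 0.0042 mg/L.
47 µg/L = 0.047 mg/L.
Mass balance: 0.047·5.19 = 0.15·Cₑ + 5.04·0.0042.
Cₑ = (0.2439 − 0.02117) / 0.15 = 1.485 mg/L.
Required removal = 1 − 1.485/3.41 = 56.45 %.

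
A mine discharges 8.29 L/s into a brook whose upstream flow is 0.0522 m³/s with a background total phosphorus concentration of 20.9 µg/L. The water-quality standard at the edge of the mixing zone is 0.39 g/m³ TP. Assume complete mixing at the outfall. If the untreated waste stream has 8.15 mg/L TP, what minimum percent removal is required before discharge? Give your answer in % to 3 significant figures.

8.29 L/s = 0.00829 m³/s.
20.9 µg/L = 0.0209 mg/L.
Mass balance: 0.39·0.06049 = 0.00829·Cₑ + 0.0522·0.0209.
Cₑ = (0.02359 − 0.001091) / 0.00829 = 2.714 mg/L.
Required removal = 1 − 2.714/8.15 = 66.7 %.

66.7 %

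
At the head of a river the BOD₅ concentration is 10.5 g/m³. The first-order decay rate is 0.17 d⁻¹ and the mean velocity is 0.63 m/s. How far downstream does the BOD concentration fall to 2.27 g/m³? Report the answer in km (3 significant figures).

From C = C₀·e^(−kt), t = ln(C₀/C)/k = ln(10.5/2.27)/0.17 = 1.532/0.17 = 9.009 d.
Distance = v·t = 0.63 m/s × 7.784e+05 s = 4.904e+05 m = 490.4 km.

490 km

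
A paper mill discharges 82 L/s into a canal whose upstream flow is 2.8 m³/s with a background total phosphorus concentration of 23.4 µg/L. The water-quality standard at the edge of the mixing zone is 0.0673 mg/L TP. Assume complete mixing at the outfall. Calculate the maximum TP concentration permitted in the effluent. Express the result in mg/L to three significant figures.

1.57 mg/L

82 L/s = 0.082 m³/s.
23.4 µg/L = 0.0234 mg/L.
Mass balance: 0.0673·2.882 = 0.082·Cₑ + 2.8·0.0234.
Cₑ = (0.194 − 0.06552) / 0.082 = 1.566 mg/L.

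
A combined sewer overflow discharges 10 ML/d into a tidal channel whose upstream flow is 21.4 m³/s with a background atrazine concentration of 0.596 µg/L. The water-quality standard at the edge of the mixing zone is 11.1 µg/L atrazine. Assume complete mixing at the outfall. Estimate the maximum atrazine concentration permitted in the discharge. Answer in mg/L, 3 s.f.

10 ML/d = 0.1157 m³/s.
0.596 µg/L = 0.000596 mg/L.
11.1 µg/L = 0.0111 mg/L.
Mass balance: 0.0111·21.52 = 0.1157·Cₑ + 21.4·0.000596.
Cₑ = (0.2388 − 0.01275) / 0.1157 = 1.953 mg/L.

1.95 mg/L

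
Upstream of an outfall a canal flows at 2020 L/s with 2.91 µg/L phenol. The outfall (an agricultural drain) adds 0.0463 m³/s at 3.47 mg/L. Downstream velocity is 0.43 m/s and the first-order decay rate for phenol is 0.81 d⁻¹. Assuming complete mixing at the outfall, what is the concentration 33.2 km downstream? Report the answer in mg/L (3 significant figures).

0.0391 mg/L

2020 L/s = 2.02 m³/s.
2.91 µg/L = 0.00291 mg/L.
After complete mixing, C₀ = (0.0463·3.47 + 2.02·0.00291) / 2.066 = 0.0806 mg/L.
Travel time t = 3.32e+04 m / 0.43 m/s = 7.721e+04 s = 0.8936 d.
C = 0.0806·exp(−0.81·0.8936) = 0.0806·0.4849 = 0.03908 mg/L.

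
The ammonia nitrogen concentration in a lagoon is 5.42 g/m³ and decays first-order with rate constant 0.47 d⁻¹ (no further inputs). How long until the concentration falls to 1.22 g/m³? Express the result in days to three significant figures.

t = ln(C₀/C)/k = ln(5.42/1.22)/0.47 = 1.491/0.47 = 3.173 d.

3.17 d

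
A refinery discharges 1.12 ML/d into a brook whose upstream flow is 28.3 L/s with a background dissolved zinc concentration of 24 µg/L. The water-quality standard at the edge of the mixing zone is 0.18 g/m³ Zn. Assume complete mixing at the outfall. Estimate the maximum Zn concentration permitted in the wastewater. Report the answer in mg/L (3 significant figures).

1.12 ML/d = 0.01296 m³/s.
28.3 L/s = 0.0283 m³/s.
24 µg/L = 0.024 mg/L.
Mass balance: 0.18·0.04126 = 0.01296·Cₑ + 0.0283·0.024.
Cₑ = (0.007427 − 0.0006792) / 0.01296 = 0.5206 mg/L.

0.521 mg/L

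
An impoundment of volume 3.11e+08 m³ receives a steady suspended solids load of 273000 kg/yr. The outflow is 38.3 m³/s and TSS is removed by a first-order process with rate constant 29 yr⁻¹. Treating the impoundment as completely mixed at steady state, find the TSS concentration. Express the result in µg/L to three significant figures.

Outflow Q = 38.3 m³/s × 3.156e+07 s/yr = 1.209e+09 m³/yr.
Steady-state CSTR mass balance: W = Q·C + k·V·C, so C = W/(Q + kV).
Q + kV = 1.209e+09 + 29·3.11e+08 = 1.023e+10 m³/yr.
C = 273000/1.023e+10 = 2.669e-05 kg/m³ = 0.02669 mg/L = 26.69 µg/L.

26.7 µg/L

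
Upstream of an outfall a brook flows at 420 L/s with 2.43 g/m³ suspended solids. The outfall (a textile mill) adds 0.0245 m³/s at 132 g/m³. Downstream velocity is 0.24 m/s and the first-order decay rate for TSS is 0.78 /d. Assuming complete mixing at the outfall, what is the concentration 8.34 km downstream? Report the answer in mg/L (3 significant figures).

6.99 mg/L

420 L/s = 0.42 m³/s.
After complete mixing, C₀ = (0.0245·132 + 0.42·2.43) / 0.4445 = 9.572 mg/L.
Travel time t = 8340 m / 0.24 m/s = 3.475e+04 s = 0.4022 d.
C = 9.572·exp(−0.78·0.4022) = 9.572·0.7307 = 6.994 mg/L.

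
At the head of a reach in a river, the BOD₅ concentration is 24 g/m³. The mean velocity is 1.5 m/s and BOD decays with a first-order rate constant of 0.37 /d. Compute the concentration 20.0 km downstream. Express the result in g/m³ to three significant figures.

Travel time t = 20.0 km / 1.5 m/s = 2e+04/1.5 = 1.333e+04 s = 0.1543 d.
First-order decay: C = 24·exp(−0.37·0.1543) = 24·0.9445 = 22.67 g/m³.

22.7 g/m³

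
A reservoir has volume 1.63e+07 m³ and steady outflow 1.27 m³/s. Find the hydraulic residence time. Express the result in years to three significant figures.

Q = 1.27 m³/s × 3.156e+07 s/yr = 4.008e+07 m³/yr.
Hydraulic residence time τ = V/Q = 1.63e+07/4.008e+07 = 0.4067 yr.

0.407 yr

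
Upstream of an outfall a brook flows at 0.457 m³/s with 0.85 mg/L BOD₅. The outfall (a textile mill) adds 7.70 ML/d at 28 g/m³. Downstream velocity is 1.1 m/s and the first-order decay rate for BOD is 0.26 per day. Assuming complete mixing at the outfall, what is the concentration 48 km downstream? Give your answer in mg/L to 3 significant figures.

7.70 ML/d = 0.08912 m³/s.
After complete mixing, C₀ = (0.08912·28 + 0.457·0.85) / 0.5461 = 5.281 mg/L.
Travel time t = 4.8e+04 m / 1.1 m/s = 4.364e+04 s = 0.5051 d.
C = 5.281·exp(−0.26·0.5051) = 5.281·0.8769 = 4.631 mg/L.

4.63 mg/L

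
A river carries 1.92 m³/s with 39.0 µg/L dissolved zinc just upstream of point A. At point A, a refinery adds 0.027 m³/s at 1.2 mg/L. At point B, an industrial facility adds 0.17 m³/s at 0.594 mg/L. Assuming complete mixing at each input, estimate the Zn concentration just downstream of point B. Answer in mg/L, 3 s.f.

0.0984 mg/L

39.0 µg/L = 0.039 mg/L.
After input A: C = (1.92·0.039 + 0.027·1.2) / 1.947 = 0.0551 mg/L.
After input B: C = (1.947·0.0551 + 0.17·0.594) / 2.117 = 0.09838 mg/L.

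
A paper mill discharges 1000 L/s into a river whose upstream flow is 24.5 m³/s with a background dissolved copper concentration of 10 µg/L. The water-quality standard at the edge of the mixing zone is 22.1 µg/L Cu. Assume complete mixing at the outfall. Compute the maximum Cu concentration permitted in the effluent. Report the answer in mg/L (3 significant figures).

0.319 mg/L

1000 L/s = 1 m³/s.
10 µg/L = 0.01 mg/L.
22.1 µg/L = 0.0221 mg/L.
Mass balance: 0.0221·25.5 = 1·Cₑ + 24.5·0.01.
Cₑ = (0.5635 − 0.245) / 1 = 0.3185 mg/L.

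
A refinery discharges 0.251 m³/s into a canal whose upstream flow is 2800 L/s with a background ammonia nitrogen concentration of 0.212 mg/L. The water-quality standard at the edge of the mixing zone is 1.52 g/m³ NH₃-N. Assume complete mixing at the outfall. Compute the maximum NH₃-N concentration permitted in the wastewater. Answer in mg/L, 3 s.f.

16.1 mg/L

2800 L/s = 2.8 m³/s.
Mass balance: 1.52·3.051 = 0.251·Cₑ + 2.8·0.212.
Cₑ = (4.638 − 0.5936) / 0.251 = 16.11 mg/L.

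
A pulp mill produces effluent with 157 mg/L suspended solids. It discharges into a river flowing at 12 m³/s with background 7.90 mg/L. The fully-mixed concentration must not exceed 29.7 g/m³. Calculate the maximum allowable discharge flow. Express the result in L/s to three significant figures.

Mass balance at complete mixing: C_std·(Q_w + Q_r) = Q_w·C_e + Q_r·C_b.
Rearranging, Q_w = Q_r·(C_std − C_b)/(C_e − C_std) = 12·(29.7 − 7.9) / (157 − 29.7) = 2.055 m³/s.
= 2055 L/s.

2050 L/s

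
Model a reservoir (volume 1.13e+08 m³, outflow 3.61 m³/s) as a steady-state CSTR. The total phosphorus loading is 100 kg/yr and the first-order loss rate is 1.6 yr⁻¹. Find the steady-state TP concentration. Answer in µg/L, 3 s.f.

0.339 µg/L

Outflow Q = 3.61 m³/s × 3.156e+07 s/yr = 1.139e+08 m³/yr.
Steady-state CSTR mass balance: W = Q·C + k·V·C, so C = W/(Q + kV).
Q + kV = 1.139e+08 + 1.6·1.13e+08 = 2.947e+08 m³/yr.
C = 100/2.947e+08 = 3.393e-07 kg/m³ = 0.0003393 mg/L = 0.3393 µg/L.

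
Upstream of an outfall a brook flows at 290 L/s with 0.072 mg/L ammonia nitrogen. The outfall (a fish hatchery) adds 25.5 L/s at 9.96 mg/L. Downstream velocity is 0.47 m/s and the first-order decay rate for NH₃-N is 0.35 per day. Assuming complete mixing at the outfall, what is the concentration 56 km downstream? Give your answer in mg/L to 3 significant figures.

25.5 L/s = 0.0255 m³/s.
290 L/s = 0.29 m³/s.
After complete mixing, C₀ = (0.0255·9.96 + 0.29·0.072) / 0.3155 = 0.8712 mg/L.
Travel time t = 5.6e+04 m / 0.47 m/s = 1.191e+05 s = 1.379 d.
C = 0.8712·exp(−0.35·1.379) = 0.8712·0.6171 = 0.5376 mg/L.

0.538 mg/L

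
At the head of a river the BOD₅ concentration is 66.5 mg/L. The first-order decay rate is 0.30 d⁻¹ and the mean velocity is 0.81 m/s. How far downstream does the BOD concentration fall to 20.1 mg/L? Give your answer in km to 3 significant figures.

279 km

From C = C₀·e^(−kt), t = ln(C₀/C)/k = ln(66.5/20.1)/0.30 = 1.196/0.30 = 3.988 d.
Distance = v·t = 0.81 m/s × 3.446e+05 s = 2.791e+05 m = 279.1 km.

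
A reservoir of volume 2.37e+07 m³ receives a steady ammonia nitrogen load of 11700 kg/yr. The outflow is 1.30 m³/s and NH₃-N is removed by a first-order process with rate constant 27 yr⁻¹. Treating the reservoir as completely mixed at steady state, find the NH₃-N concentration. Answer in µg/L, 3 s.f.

Outflow Q = 1.30 m³/s × 3.156e+07 s/yr = 4.102e+07 m³/yr.
Steady-state CSTR mass balance: W = Q·C + k·V·C, so C = W/(Q + kV).
Q + kV = 4.102e+07 + 27·2.37e+07 = 6.809e+08 m³/yr.
C = 11700/6.809e+08 = 1.718e-05 kg/m³ = 0.01718 mg/L = 17.18 µg/L.

17.2 µg/L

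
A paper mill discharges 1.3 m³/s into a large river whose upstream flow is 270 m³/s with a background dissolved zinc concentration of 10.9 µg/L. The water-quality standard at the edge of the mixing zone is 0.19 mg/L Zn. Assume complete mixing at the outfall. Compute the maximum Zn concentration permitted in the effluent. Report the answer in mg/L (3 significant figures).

10.9 µg/L = 0.0109 mg/L.
Mass balance: 0.19·271.3 = 1.3·Cₑ + 270·0.0109.
Cₑ = (51.55 − 2.943) / 1.3 = 37.39 mg/L.

37.4 mg/L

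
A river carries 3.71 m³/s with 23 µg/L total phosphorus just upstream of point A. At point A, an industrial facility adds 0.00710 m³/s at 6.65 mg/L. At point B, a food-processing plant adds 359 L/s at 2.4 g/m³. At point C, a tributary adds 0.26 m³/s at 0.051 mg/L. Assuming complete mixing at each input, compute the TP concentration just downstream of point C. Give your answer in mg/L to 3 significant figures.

23 µg/L = 0.023 mg/L.
After input A: C = (3.71·0.023 + 0.0071·6.65) / 3.717 = 0.03566 mg/L.
359 L/s = 0.359 m³/s.
After input B: C = (3.717·0.03566 + 0.359·2.4) / 4.076 = 0.2439 mg/L.
After input C: C = (4.076·0.2439 + 0.26·0.051) / 4.336 = 0.2323 mg/L.

0.232 mg/L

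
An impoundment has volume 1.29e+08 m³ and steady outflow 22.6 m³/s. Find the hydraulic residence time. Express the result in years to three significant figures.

0.181 yr

Q = 22.6 m³/s × 3.156e+07 s/yr = 7.132e+08 m³/yr.
Hydraulic residence time τ = V/Q = 1.29e+08/7.132e+08 = 0.1809 yr.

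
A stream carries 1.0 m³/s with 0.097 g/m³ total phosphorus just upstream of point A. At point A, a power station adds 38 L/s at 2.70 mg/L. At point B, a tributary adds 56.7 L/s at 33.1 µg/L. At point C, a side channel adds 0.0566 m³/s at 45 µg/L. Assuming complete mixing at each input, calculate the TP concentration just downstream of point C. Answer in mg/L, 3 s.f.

38 L/s = 0.038 m³/s.
After input A: C = (1·0.097 + 0.038·2.7) / 1.038 = 0.1923 mg/L.
56.7 L/s = 0.0567 m³/s.
33.1 µg/L = 0.0331 mg/L.
After input B: C = (1.038·0.1923 + 0.0567·0.0331) / 1.095 = 0.184 mg/L.
45 µg/L = 0.045 mg/L.
After input C: C = (1.095·0.184 + 0.0566·0.045) / 1.151 = 0.1772 mg/L.

0.177 mg/L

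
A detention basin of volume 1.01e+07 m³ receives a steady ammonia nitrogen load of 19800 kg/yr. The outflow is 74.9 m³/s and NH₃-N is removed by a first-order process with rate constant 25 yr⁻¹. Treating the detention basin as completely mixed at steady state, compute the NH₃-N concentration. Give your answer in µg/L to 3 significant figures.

Outflow Q = 74.9 m³/s × 3.156e+07 s/yr = 2.364e+09 m³/yr.
Steady-state CSTR mass balance: W = Q·C + k·V·C, so C = W/(Q + kV).
Q + kV = 2.364e+09 + 25·1.01e+07 = 2.616e+09 m³/yr.
C = 19800/2.616e+09 = 7.568e-06 kg/m³ = 0.007568 mg/L = 7.568 µg/L.

7.57 µg/L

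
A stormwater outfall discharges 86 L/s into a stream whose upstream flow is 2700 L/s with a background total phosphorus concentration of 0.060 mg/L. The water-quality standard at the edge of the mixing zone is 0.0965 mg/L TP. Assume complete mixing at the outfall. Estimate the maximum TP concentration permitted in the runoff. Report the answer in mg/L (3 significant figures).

86 L/s = 0.086 m³/s.
2700 L/s = 2.7 m³/s.
Mass balance: 0.0965·2.786 = 0.086·Cₑ + 2.7·0.06.
Cₑ = (0.2688 − 0.162) / 0.086 = 1.242 mg/L.

1.24 mg/L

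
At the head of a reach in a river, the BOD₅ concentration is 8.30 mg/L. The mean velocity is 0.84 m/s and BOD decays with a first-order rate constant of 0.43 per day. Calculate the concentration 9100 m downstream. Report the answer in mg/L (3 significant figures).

7.86 mg/L

Travel time t = 9100 m / 0.84 m/s = 9100/0.84 = 1.083e+04 s = 0.1254 d.
First-order decay: C = 8.30·exp(−0.43·0.1254) = 8.30·0.9475 = 7.864 mg/L.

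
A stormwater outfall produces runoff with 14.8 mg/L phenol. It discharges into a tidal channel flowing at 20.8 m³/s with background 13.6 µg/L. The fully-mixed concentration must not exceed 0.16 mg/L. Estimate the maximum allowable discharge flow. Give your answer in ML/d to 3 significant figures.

13.6 µg/L = 0.0136 mg/L.
Mass balance at complete mixing: C_std·(Q_w + Q_r) = Q_w·C_e + Q_r·C_b.
Rearranging, Q_w = Q_r·(C_std − C_b)/(C_e − C_std) = 20.8·(0.16 − 0.0136) / (14.8 − 0.16) = 0.208 m³/s.
= 17.97 ML/d.

18.0 ML/d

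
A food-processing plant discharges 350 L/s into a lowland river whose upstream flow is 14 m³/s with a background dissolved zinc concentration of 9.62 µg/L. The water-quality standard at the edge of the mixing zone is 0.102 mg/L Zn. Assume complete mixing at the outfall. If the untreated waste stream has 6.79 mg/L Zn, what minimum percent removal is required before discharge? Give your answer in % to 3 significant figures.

44.1 %

350 L/s = 0.35 m³/s.
9.62 µg/L = 0.00962 mg/L.
Mass balance: 0.102·14.35 = 0.35·Cₑ + 14·0.00962.
Cₑ = (1.464 − 0.1347) / 0.35 = 3.797 mg/L.
Required removal = 1 − 3.797/6.79 = 44.08 %.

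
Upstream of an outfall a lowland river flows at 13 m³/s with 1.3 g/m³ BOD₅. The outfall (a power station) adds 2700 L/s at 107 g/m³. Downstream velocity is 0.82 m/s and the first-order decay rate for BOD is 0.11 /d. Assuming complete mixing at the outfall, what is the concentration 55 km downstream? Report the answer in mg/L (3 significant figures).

17.9 mg/L

2700 L/s = 2.7 m³/s.
After complete mixing, C₀ = (2.7·107 + 13·1.3) / 15.7 = 19.48 mg/L.
Travel time t = 5.5e+04 m / 0.82 m/s = 6.707e+04 s = 0.7763 d.
C = 19.48·exp(−0.11·0.7763) = 19.48·0.9182 = 17.88 mg/L.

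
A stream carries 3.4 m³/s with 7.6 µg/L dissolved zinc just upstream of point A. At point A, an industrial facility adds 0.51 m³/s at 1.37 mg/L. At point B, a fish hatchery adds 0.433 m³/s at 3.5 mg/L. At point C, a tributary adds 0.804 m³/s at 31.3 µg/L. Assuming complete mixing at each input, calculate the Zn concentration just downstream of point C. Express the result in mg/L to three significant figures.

7.6 µg/L = 0.0076 mg/L.
After input A: C = (3.4·0.0076 + 0.51·1.37) / 3.91 = 0.1853 mg/L.
After input B: C = (3.91·0.1853 + 0.433·3.5) / 4.343 = 0.5158 mg/L.
31.3 µg/L = 0.0313 mg/L.
After input C: C = (4.343·0.5158 + 0.804·0.0313) / 5.147 = 0.4401 mg/L.

0.440 mg/L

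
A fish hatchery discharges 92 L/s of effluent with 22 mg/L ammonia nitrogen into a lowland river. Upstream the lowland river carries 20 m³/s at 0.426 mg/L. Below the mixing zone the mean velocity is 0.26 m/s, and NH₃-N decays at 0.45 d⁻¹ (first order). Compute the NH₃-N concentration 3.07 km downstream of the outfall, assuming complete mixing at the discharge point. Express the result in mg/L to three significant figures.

0.493 mg/L

92 L/s = 0.092 m³/s.
After complete mixing, C₀ = (0.092·22 + 20·0.426) / 20.09 = 0.5248 mg/L.
Travel time t = 3070 m / 0.26 m/s = 1.181e+04 s = 0.1367 d.
C = 0.5248·exp(−0.45·0.1367) = 0.5248·0.9404 = 0.4935 mg/L.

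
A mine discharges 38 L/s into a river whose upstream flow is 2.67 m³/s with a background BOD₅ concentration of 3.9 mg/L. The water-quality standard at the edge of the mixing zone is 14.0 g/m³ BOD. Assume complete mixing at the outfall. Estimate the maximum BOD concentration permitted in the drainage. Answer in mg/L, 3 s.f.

38 L/s = 0.038 m³/s.
Mass balance: 14·2.708 = 0.038·Cₑ + 2.67·3.9.
Cₑ = (37.91 − 10.41) / 0.038 = 723.7 mg/L.

724 mg/L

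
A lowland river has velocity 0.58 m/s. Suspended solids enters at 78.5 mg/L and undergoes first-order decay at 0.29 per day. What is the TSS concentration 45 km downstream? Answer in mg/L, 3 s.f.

60.5 mg/L

Travel time t = 45 km / 0.58 m/s = 4.5e+04/0.58 = 7.759e+04 s = 0.898 d.
First-order decay: C = 78.5·exp(−0.29·0.898) = 78.5·0.7707 = 60.5 mg/L.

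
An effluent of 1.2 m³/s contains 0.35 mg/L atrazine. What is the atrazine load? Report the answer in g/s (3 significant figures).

0.420 g/s

Mass flux = Q·C = 1.2 m³/s × 0.35 g/m³ = 0.42 g/s.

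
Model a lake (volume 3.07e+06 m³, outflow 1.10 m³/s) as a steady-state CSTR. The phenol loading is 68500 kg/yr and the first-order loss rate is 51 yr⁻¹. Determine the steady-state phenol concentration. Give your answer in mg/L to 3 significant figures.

Outflow Q = 1.10 m³/s × 3.156e+07 s/yr = 3.471e+07 m³/yr.
Steady-state CSTR mass balance: W = Q·C + k·V·C, so C = W/(Q + kV).
Q + kV = 3.471e+07 + 51·3.07e+06 = 1.913e+08 m³/yr.
C = 68500/1.913e+08 = 0.0003581 kg/m³ = 0.3581 mg/L.

0.358 mg/L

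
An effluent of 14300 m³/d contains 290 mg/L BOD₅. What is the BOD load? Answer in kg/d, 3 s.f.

4150 kg/d

14300 m³/d = 0.1655 m³/s.
Mass flux = Q·C = 0.1655 m³/s × 290 g/m³ = 48 g/s.
= 48 g/s × 86.4 = 4147 kg/d.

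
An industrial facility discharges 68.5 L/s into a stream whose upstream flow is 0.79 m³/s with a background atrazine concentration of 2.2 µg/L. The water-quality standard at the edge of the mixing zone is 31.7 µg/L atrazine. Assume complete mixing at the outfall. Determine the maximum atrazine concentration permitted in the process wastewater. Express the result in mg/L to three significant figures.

68.5 L/s = 0.0685 m³/s.
2.2 µg/L = 0.0022 mg/L.
31.7 µg/L = 0.0317 mg/L.
Mass balance: 0.0317·0.8585 = 0.0685·Cₑ + 0.79·0.0022.
Cₑ = (0.02721 − 0.001738) / 0.0685 = 0.3719 mg/L.

0.372 mg/L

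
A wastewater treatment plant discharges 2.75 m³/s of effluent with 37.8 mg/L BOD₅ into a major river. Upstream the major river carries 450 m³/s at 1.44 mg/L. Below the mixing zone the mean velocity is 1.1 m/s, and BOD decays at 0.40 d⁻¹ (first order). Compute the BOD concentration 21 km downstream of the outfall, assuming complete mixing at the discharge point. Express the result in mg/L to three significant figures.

After complete mixing, C₀ = (2.75·37.8 + 450·1.44) / 452.8 = 1.661 mg/L.
Travel time t = 2.1e+04 m / 1.1 m/s = 1.909e+04 s = 0.221 d.
C = 1.661·exp(−0.40·0.221) = 1.661·0.9154 = 1.52 mg/L.

1.52 mg/L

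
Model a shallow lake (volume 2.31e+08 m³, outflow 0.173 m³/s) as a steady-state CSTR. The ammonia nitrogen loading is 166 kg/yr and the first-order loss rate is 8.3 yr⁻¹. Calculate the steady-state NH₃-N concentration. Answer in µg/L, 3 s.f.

0.0863 µg/L

Outflow Q = 0.173 m³/s × 3.156e+07 s/yr = 5.459e+06 m³/yr.
Steady-state CSTR mass balance: W = Q·C + k·V·C, so C = W/(Q + kV).
Q + kV = 5.459e+06 + 8.3·2.31e+08 = 1.923e+09 m³/yr.
C = 166/1.923e+09 = 8.633e-08 kg/m³ = 8.633e-05 mg/L = 0.08633 µg/L.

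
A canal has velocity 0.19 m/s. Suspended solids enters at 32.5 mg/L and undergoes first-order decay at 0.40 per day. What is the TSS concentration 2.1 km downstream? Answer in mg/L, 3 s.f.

Travel time t = 2.1 km / 0.19 m/s = 2100/0.19 = 1.105e+04 s = 0.1279 d.
First-order decay: C = 32.5·exp(−0.40·0.1279) = 32.5·0.9501 = 30.88 mg/L.

30.9 mg/L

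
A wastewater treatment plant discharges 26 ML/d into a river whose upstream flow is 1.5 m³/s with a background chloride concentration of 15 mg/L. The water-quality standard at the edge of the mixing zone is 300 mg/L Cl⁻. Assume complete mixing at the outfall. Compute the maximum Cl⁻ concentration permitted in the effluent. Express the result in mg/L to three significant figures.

1720 mg/L

26 ML/d = 0.3009 m³/s.
Mass balance: 300·1.801 = 0.3009·Cₑ + 1.5·15.
Cₑ = (540.3 − 22.5) / 0.3009 = 1721 mg/L.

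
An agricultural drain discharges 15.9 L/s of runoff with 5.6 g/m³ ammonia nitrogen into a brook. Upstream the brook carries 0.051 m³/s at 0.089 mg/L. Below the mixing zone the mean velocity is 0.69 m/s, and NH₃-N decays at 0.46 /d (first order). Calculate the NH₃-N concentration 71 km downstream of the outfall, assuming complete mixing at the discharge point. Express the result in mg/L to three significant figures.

0.809 mg/L

15.9 L/s = 0.0159 m³/s.
After complete mixing, C₀ = (0.0159·5.6 + 0.051·0.089) / 0.0669 = 1.399 mg/L.
Travel time t = 7.1e+04 m / 0.69 m/s = 1.029e+05 s = 1.191 d.
C = 1.399·exp(−0.46·1.191) = 1.399·0.5782 = 0.8088 mg/L.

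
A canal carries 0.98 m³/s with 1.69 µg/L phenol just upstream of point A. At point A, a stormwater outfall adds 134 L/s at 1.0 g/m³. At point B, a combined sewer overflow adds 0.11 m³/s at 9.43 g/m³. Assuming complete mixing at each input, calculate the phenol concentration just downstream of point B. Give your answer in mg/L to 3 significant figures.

0.958 mg/L

1.69 µg/L = 0.00169 mg/L.
134 L/s = 0.134 m³/s.
After input A: C = (0.98·0.00169 + 0.134·1) / 1.114 = 0.1218 mg/L.
After input B: C = (1.114·0.1218 + 0.11·9.43) / 1.224 = 0.9583 mg/L.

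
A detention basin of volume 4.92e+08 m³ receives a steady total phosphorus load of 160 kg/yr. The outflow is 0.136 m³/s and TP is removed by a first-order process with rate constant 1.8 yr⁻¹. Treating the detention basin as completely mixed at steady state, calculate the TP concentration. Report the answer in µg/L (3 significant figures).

0.180 µg/L

Outflow Q = 0.136 m³/s × 3.156e+07 s/yr = 4.292e+06 m³/yr.
Steady-state CSTR mass balance: W = Q·C + k·V·C, so C = W/(Q + kV).
Q + kV = 4.292e+06 + 1.8·4.92e+08 = 8.899e+08 m³/yr.
C = 160/8.899e+08 = 1.798e-07 kg/m³ = 0.0001798 mg/L = 0.1798 µg/L.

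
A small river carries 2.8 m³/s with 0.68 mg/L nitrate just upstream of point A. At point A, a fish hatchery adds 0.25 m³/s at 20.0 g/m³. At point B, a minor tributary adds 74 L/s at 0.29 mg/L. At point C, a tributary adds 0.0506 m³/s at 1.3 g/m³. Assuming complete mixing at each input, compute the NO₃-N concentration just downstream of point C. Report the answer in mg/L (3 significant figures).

After input A: C = (2.8·0.68 + 0.25·20) / 3.05 = 2.264 mg/L.
74 L/s = 0.074 m³/s.
After input B: C = (3.05·2.264 + 0.074·0.29) / 3.124 = 2.217 mg/L.
After input C: C = (3.124·2.217 + 0.0506·1.3) / 3.175 = 2.202 mg/L.

2.20 mg/L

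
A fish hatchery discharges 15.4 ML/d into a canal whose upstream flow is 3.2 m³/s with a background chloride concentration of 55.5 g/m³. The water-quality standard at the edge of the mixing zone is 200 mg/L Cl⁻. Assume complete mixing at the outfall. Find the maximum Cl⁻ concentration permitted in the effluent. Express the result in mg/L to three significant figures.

2790 mg/L

15.4 ML/d = 0.1782 m³/s.
Mass balance: 200·3.378 = 0.1782·Cₑ + 3.2·55.5.
Cₑ = (675.6 − 177.6) / 0.1782 = 2794 mg/L.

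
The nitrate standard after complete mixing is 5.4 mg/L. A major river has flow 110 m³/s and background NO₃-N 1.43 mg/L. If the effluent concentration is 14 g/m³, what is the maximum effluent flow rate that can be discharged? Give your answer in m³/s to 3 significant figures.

50.8 m³/s

Mass balance at complete mixing: C_std·(Q_w + Q_r) = Q_w·C_e + Q_r·C_b.
Rearranging, Q_w = Q_r·(C_std − C_b)/(C_e − C_std) = 110·(5.4 − 1.43) / (14 − 5.4) = 50.78 m³/s.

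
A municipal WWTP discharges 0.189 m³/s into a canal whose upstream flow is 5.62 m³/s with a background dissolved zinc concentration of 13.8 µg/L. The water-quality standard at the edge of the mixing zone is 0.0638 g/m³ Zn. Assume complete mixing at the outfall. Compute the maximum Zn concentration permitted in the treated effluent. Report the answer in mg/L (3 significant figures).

1.55 mg/L

13.8 µg/L = 0.0138 mg/L.
Mass balance: 0.0638·5.809 = 0.189·Cₑ + 5.62·0.0138.
Cₑ = (0.3706 − 0.07756) / 0.189 = 1.551 mg/L.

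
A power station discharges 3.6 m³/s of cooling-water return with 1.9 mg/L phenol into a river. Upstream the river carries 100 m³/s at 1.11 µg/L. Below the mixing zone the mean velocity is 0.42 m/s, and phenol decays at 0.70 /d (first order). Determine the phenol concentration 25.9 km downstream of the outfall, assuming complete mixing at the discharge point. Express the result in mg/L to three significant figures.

1.11 µg/L = 0.00111 mg/L.
After complete mixing, C₀ = (3.6·1.9 + 100·0.00111) / 103.6 = 0.06709 mg/L.
Travel time t = 2.59e+04 m / 0.42 m/s = 6.167e+04 s = 0.7137 d.
C = 0.06709·exp(−0.70·0.7137) = 0.06709·0.6068 = 0.04071 mg/L.

0.0407 mg/L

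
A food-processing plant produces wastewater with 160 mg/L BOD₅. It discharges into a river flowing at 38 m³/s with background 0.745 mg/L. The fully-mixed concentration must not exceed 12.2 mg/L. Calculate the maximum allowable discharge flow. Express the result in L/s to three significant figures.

Mass balance at complete mixing: C_std·(Q_w + Q_r) = Q_w·C_e + Q_r·C_b.
Rearranging, Q_w = Q_r·(C_std − C_b)/(C_e − C_std) = 38·(12.2 − 0.745) / (160 − 12.2) = 2.945 m³/s.
= 2945 L/s.

2950 L/s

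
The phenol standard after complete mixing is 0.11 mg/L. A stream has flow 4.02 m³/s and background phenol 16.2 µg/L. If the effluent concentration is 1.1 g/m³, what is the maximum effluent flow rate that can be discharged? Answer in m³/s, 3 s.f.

16.2 µg/L = 0.0162 mg/L.
Mass balance at complete mixing: C_std·(Q_w + Q_r) = Q_w·C_e + Q_r·C_b.
Rearranging, Q_w = Q_r·(C_std − C_b)/(C_e − C_std) = 4.02·(0.11 − 0.0162) / (1.1 − 0.11) = 0.3809 m³/s.

0.381 m³/s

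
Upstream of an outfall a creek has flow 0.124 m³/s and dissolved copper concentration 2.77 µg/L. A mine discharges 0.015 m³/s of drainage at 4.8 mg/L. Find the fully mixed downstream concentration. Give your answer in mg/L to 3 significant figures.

0.520 mg/L

2.77 µg/L = 0.00277 mg/L.
By mass balance at complete mixing, C = (0.015·4.8 + 0.124·0.00277) / (0.015 + 0.124) = 0.07234/0.139 = 0.5205 mg/L.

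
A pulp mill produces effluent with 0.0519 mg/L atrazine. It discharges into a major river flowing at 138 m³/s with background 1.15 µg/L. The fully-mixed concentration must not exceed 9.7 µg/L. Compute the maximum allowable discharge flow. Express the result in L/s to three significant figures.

1.15 µg/L = 0.00115 mg/L.
9.7 µg/L = 0.0097 mg/L.
Mass balance at complete mixing: C_std·(Q_w + Q_r) = Q_w·C_e + Q_r·C_b.
Rearranging, Q_w = Q_r·(C_std − C_b)/(C_e − C_std) = 138·(0.0097 − 0.00115) / (0.0519 − 0.0097) = 27.96 m³/s.
= 2.796e+04 L/s.

28000 L/s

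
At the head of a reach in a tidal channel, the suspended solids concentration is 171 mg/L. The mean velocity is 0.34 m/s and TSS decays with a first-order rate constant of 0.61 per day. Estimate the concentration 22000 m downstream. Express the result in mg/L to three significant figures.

108 mg/L

Travel time t = 22000 m / 0.34 m/s = 2.2e+04/0.34 = 6.471e+04 s = 0.7489 d.
First-order decay: C = 171·exp(−0.61·0.7489) = 171·0.6333 = 108.3 mg/L.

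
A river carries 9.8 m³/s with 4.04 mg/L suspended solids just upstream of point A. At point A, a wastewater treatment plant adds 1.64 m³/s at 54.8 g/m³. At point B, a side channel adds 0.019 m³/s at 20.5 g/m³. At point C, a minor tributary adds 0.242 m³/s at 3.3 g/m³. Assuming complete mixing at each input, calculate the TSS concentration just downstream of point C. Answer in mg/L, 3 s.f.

After input A: C = (9.8·4.04 + 1.64·54.8) / 11.44 = 11.32 mg/L.
After input B: C = (11.44·11.32 + 0.019·20.5) / 11.46 = 11.33 mg/L.
After input C: C = (11.46·11.33 + 0.242·3.3) / 11.7 = 11.17 mg/L.

11.2 mg/L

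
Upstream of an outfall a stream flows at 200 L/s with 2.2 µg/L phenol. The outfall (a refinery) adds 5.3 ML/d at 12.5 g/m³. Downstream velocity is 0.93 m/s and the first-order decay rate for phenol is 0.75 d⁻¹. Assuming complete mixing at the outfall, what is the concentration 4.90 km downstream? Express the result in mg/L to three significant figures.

2.80 mg/L

5.3 ML/d = 0.06134 m³/s.
200 L/s = 0.2 m³/s.
2.2 µg/L = 0.0022 mg/L.
After complete mixing, C₀ = (0.06134·12.5 + 0.2·0.0022) / 0.2613 = 2.936 mg/L.
Travel time t = 4900 m / 0.93 m/s = 5269 s = 0.06098 d.
C = 2.936·exp(−0.75·0.06098) = 2.936·0.9553 = 2.804 mg/L.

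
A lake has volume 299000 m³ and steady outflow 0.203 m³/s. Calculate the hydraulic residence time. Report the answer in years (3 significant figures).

0.0467 yr

Q = 0.203 m³/s × 3.156e+07 s/yr = 6.406e+06 m³/yr.
Hydraulic residence time τ = V/Q = 299000/6.406e+06 = 0.04667 yr.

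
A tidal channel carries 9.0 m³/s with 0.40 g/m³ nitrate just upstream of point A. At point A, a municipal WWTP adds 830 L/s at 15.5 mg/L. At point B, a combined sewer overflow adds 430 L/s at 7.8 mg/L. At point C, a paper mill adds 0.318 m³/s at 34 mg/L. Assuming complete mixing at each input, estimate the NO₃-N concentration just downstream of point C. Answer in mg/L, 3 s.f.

830 L/s = 0.83 m³/s.
After input A: C = (9·0.4 + 0.83·15.5) / 9.83 = 1.675 mg/L.
430 L/s = 0.43 m³/s.
After input B: C = (9.83·1.675 + 0.43·7.8) / 10.26 = 1.932 mg/L.
After input C: C = (10.26·1.932 + 0.318·34) / 10.58 = 2.896 mg/L.

2.90 mg/L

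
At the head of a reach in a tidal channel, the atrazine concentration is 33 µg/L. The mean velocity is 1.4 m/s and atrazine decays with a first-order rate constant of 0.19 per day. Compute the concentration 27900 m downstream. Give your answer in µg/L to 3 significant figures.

31.6 µg/L

Travel time t = 27900 m / 1.4 m/s = 2.79e+04/1.4 = 1.993e+04 s = 0.2307 d.
First-order decay: C = 33·exp(−0.19·0.2307) = 33·0.9571 = 31.59 µg/L.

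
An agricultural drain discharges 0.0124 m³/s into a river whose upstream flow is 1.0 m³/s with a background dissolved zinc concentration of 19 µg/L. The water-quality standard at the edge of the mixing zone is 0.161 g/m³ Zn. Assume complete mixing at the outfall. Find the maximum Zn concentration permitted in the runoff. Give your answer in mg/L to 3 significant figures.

11.6 mg/L

19 µg/L = 0.019 mg/L.
Mass balance: 0.161·1.012 = 0.0124·Cₑ + 1·0.019.
Cₑ = (0.163 − 0.019) / 0.0124 = 11.61 mg/L.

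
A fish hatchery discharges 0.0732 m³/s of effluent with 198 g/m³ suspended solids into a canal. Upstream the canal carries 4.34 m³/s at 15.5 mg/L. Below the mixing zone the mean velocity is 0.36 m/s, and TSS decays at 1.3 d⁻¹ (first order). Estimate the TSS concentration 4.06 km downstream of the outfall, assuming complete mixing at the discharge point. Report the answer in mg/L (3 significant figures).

After complete mixing, C₀ = (0.0732·198 + 4.34·15.5) / 4.413 = 18.53 mg/L.
Travel time t = 4060 m / 0.36 m/s = 1.128e+04 s = 0.1305 d.
C = 18.53·exp(−1.3·0.1305) = 18.53·0.8439 = 15.64 mg/L.

15.6 mg/L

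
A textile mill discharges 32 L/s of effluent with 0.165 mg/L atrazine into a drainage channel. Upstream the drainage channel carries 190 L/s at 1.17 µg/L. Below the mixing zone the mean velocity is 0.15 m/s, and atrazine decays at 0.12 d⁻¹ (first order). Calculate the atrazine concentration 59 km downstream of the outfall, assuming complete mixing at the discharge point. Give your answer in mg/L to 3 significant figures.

32 L/s = 0.032 m³/s.
190 L/s = 0.19 m³/s.
1.17 µg/L = 0.00117 mg/L.
After complete mixing, C₀ = (0.032·0.165 + 0.19·0.00117) / 0.222 = 0.02479 mg/L.
Travel time t = 5.9e+04 m / 0.15 m/s = 3.933e+05 s = 4.552 d.
C = 0.02479·exp(−0.12·4.552) = 0.02479·0.5791 = 0.01435 mg/L.

0.0144 mg/L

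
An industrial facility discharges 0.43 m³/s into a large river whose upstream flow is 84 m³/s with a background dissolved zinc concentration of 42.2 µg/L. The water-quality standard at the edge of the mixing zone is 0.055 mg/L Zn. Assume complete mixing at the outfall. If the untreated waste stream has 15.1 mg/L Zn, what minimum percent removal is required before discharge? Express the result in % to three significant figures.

83.1 %

42.2 µg/L = 0.0422 mg/L.
Mass balance: 0.055·84.43 = 0.43·Cₑ + 84·0.0422.
Cₑ = (4.644 − 3.545) / 0.43 = 2.555 mg/L.
Required removal = 1 − 2.555/15.1 = 83.08 %.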